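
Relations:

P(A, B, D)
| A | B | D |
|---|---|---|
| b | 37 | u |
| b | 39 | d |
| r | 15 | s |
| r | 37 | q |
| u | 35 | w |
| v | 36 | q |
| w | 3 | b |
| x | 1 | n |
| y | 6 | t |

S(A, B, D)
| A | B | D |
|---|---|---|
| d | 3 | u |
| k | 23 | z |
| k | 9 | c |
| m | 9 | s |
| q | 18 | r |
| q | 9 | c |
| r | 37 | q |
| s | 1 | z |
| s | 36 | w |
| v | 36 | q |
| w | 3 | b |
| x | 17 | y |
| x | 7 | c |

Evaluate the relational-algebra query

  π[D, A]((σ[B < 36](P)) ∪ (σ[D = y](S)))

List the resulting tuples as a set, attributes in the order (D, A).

{(b, w), (n, x), (s, r), (t, y), (w, u), (y, x)}

Apply σ_{B < 36}; surviving tuples: {(r, 15, s), (u, 35, w), (w, 3, b), (x, 1, n), (y, 6, t)}
Apply σ_{D = y}; surviving tuples: {(x, 17, y)}
Union: {(r, 15, s), (u, 35, w), (w, 3, b), (x, 1, n), (y, 6, t)} with {(x, 17, y)} → {(r, 15, s), (u, 35, w), (w, 3, b), (x, 1, n), (x, 17, y), (y, 6, t)}
Projecting to D, A: {(b, w), (n, x), (s, r), (t, y), (w, u), (y, x)}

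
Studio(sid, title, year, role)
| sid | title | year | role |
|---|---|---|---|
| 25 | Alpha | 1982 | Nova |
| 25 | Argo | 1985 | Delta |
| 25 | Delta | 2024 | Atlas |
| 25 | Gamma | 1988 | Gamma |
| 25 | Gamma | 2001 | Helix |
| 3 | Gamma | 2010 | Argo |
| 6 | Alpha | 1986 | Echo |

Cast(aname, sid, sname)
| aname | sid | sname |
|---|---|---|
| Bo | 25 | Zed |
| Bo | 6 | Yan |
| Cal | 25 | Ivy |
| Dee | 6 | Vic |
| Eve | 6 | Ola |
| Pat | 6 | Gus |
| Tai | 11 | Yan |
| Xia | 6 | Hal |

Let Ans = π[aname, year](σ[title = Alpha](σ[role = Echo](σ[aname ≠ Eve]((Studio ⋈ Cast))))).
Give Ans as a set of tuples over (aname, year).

Natural join on sid: {(25, Alpha, 1982, Nova, Bo, Zed), (25, Alpha, 1982, Nova, Cal, Ivy), (25, Argo, 1985, Delta, Bo, Zed), (25, Argo, 1985, Delta, Cal, Ivy), (25, Delta, 2024, Atlas, Bo, Zed), (25, Delta, 2024, Atlas, Cal, Ivy), (25, Gamma, 1988, Gamma, Bo, Zed), (25, Gamma, 1988, Gamma, Cal, Ivy), (25, Gamma, 2001, Helix, Bo, Zed), (25, Gamma, 2001, Helix, Cal, Ivy), (6, Alpha, 1986, Echo, Bo, Yan), (6, Alpha, 1986, Echo, Dee, Vic), (6, Alpha, 1986, Echo, Eve, Ola), (6, Alpha, 1986, Echo, Pat, Gus), (6, Alpha, 1986, Echo, Xia, Hal)}
Apply σ_{aname ≠ Eve}; surviving tuples: {(25, Alpha, 1982, Nova, Bo, Zed), (25, Alpha, 1982, Nova, Cal, Ivy), (25, Argo, 1985, Delta, Bo, Zed), (25, Argo, 1985, Delta, Cal, Ivy), (25, Delta, 2024, Atlas, Bo, Zed), (25, Delta, 2024, Atlas, Cal, Ivy), (25, Gamma, 1988, Gamma, Bo, Zed), (25, Gamma, 1988, Gamma, Cal, Ivy), (25, Gamma, 2001, Helix, Bo, Zed), (25, Gamma, 2001, Helix, Cal, Ivy), (6, Alpha, 1986, Echo, Bo, Yan), (6, Alpha, 1986, Echo, Dee, Vic), (6, Alpha, 1986, Echo, Pat, Gus), (6, Alpha, 1986, Echo, Xia, Hal)}
Apply σ_{role = Echo}; surviving tuples: {(6, Alpha, 1986, Echo, Bo, Yan), (6, Alpha, 1986, Echo, Dee, Vic), (6, Alpha, 1986, Echo, Pat, Gus), (6, Alpha, 1986, Echo, Xia, Hal)}
Apply σ_{title = Alpha}; surviving tuples: {(6, Alpha, 1986, Echo, Bo, Yan), (6, Alpha, 1986, Echo, Dee, Vic), (6, Alpha, 1986, Echo, Pat, Gus), (6, Alpha, 1986, Echo, Xia, Hal)}
π_{aname, year} gives {(Bo, 1986), (Dee, 1986), (Pat, 1986), (Xia, 1986)}.

{(Bo, 1986), (Dee, 1986), (Pat, 1986), (Xia, 1986)}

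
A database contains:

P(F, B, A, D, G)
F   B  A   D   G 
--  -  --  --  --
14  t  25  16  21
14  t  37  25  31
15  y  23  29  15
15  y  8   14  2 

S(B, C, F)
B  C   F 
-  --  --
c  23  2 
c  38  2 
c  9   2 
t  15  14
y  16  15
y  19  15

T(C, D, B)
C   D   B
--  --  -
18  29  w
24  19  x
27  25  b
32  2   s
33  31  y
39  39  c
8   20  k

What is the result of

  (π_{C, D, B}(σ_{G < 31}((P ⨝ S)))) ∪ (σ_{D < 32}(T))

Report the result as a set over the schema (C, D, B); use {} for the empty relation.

{(15, 16, t), (16, 14, y), (16, 29, y), (18, 29, w), (19, 14, y), (19, 29, y), (24, 19, x), (27, 25, b), (32, 2, s), (33, 31, y), (8, 20, k)}

Natural join on F, B: {(14, t, 25, 16, 21, 15), (14, t, 37, 25, 31, 15), (15, y, 23, 29, 15, 16), (15, y, 23, 29, 15, 19), (15, y, 8, 14, 2, 16), (15, y, 8, 14, 2, 19)}
Selection G < 31: {(14, t, 25, 16, 21, 15), (15, y, 23, 29, 15, 16), (15, y, 23, 29, 15, 19), (15, y, 8, 14, 2, 16), (15, y, 8, 14, 2, 19)}
π[C, D, B]: project onto (C, D, B) → {(15, 16, t), (16, 14, y), (16, 29, y), (19, 14, y), (19, 29, y)}
Selection D < 32: {(18, 29, w), (24, 19, x), (27, 25, b), (32, 2, s), (33, 31, y), (8, 20, k)}
Union: {(15, 16, t), (16, 14, y), (16, 29, y), (19, 14, y), (19, 29, y)} with {(18, 29, w), (24, 19, x), (27, 25, b), (32, 2, s), (33, 31, y), (8, 20, k)} → {(15, 16, t), (16, 14, y), (16, 29, y), (18, 29, w), (19, 14, y), (19, 29, y), (24, 19, x), (27, 25, b), (32, 2, s), (33, 31, y), (8, 20, k)}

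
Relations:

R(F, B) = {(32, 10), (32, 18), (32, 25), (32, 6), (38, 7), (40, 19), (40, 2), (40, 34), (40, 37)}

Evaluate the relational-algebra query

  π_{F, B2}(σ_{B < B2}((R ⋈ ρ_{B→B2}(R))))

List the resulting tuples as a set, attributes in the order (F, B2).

{(32, 10), (32, 18), (32, 25), (40, 19), (40, 34), (40, 37)}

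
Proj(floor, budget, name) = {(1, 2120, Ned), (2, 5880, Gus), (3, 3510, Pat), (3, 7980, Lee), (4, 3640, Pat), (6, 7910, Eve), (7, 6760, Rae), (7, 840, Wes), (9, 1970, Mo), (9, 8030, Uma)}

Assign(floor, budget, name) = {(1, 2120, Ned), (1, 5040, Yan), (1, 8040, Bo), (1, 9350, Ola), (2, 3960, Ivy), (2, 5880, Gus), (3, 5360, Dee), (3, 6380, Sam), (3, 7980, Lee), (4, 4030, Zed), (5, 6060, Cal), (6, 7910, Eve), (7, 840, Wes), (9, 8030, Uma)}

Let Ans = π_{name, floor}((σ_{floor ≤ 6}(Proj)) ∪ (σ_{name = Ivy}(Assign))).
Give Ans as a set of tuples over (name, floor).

{(Eve, 6), (Gus, 2), (Ivy, 2), (Lee, 3), (Ned, 1), (Pat, 3), (Pat, 4)}

σ[floor ≤ 6]: keep tuples satisfying floor ≤ 6 → {(1, 2120, Ned), (2, 5880, Gus), (3, 3510, Pat), (3, 7980, Lee), (4, 3640, Pat), (6, 7910, Eve)}
σ[name = Ivy]: keep tuples satisfying name = Ivy → {(2, 3960, Ivy)}
Set union of the two operands is {(1, 2120, Ned), (2, 3960, Ivy), (2, 5880, Gus), (3, 3510, Pat), (3, 7980, Lee), (4, 3640, Pat), (6, 7910, Eve)}.
Projecting to name, floor: {(Eve, 6), (Gus, 2), (Ivy, 2), (Lee, 3), (Ned, 1), (Pat, 3), (Pat, 4)}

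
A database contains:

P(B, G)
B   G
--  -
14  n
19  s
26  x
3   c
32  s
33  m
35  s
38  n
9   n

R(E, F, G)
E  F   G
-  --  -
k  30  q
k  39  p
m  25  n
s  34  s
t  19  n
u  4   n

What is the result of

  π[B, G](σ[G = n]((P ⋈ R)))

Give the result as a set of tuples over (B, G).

P ⋈ R (natural join on G): {(14, n, m, 25), (14, n, t, 19), (14, n, u, 4), (19, s, s, 34), (32, s, s, 34), (35, s, s, 34), (38, n, m, 25), (38, n, t, 19), (38, n, u, 4), (9, n, m, 25), (9, n, t, 19), (9, n, u, 4)}
Filtering on G = n leaves {(14, n, m, 25), (14, n, t, 19), (14, n, u, 4), (38, n, m, 25), (38, n, t, 19), (38, n, u, 4), (9, n, m, 25), (9, n, t, 19), (9, n, u, 4)}.
π[B, G]: project onto (B, G) (6 duplicate(s) eliminated) → {(14, n), (38, n), (9, n)}

{(14, n), (38, n), (9, n)}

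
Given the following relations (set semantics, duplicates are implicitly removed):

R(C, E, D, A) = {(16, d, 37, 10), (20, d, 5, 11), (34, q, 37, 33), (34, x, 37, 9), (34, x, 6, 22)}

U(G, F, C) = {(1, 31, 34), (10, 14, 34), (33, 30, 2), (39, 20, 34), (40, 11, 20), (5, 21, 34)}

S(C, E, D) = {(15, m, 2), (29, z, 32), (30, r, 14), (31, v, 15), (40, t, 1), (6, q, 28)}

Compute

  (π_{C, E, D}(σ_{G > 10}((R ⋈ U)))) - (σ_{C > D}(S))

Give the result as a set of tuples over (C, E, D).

{(20, d, 5), (34, q, 37), (34, x, 37), (34, x, 6)}

Joining R and U on C yields {(20, d, 5, 11, 40, 11), (34, q, 37, 33, 1, 31), (34, q, 37, 33, 10, 14), (34, q, 37, 33, 39, 20), (34, q, 37, 33, 5, 21), (34, x, 37, 9, 1, 31), (34, x, 37, 9, 10, 14), (34, x, 37, 9, 39, 20), (34, x, 37, 9, 5, 21), (34, x, 6, 22, 1, 31), (34, x, 6, 22, 10, 14), (34, x, 6, 22, 39, 20), (34, x, 6, 22, 5, 21)}.
Apply σ_{G > 10}; surviving tuples: {(20, d, 5, 11, 40, 11), (34, q, 37, 33, 39, 20), (34, x, 37, 9, 39, 20), (34, x, 6, 22, 39, 20)}
π[C, E, D]: project onto (C, E, D) → {(20, d, 5), (34, q, 37), (34, x, 37), (34, x, 6)}
Apply σ_{C > D}; surviving tuples: {(15, m, 2), (30, r, 14), (31, v, 15), (40, t, 1)}
Set difference of the two operands is {(20, d, 5), (34, q, 37), (34, x, 37), (34, x, 6)}.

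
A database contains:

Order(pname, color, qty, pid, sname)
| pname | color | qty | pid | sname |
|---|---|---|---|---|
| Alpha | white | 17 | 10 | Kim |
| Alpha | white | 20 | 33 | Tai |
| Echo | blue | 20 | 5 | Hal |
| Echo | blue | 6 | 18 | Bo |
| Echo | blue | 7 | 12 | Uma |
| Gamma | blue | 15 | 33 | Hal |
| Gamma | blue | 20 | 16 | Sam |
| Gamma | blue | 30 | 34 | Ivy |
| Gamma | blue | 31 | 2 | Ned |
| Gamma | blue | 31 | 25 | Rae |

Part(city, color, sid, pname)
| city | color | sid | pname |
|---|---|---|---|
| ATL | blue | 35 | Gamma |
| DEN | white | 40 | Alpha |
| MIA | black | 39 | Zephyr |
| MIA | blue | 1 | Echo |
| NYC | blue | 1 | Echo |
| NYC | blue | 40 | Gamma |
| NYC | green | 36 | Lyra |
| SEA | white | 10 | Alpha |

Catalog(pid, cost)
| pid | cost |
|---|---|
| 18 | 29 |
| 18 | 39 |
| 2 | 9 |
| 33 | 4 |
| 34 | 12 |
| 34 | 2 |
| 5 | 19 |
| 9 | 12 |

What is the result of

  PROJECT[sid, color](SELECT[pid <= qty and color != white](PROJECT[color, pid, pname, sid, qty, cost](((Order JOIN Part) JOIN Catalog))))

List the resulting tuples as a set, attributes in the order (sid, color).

Order ⋈ Part (natural join on pname, color): {(Alpha, white, 17, 10, Kim, DEN, 40), (Alpha, white, 17, 10, Kim, SEA, 10), (Alpha, white, 20, 33, Tai, DEN, 40), (Alpha, white, 20, 33, Tai, SEA, 10), (Echo, blue, 20, 5, Hal, MIA, 1), (Echo, blue, 20, 5, Hal, NYC, 1), (Echo, blue, 6, 18, Bo, MIA, 1), (Echo, blue, 6, 18, Bo, NYC, 1), (Echo, blue, 7, 12, Uma, MIA, 1), (Echo, blue, 7, 12, Uma, NYC, 1), (Gamma, blue, 15, 33, Hal, ATL, 35), (Gamma, blue, 15, 33, Hal, NYC, 40), (Gamma, blue, 20, 16, Sam, ATL, 35), (Gamma, blue, 20, 16, Sam, NYC, 40), (Gamma, blue, 30, 34, Ivy, ATL, 35), (Gamma, blue, 30, 34, Ivy, NYC, 40), (Gamma, blue, 31, 2, Ned, ATL, 35), (Gamma, blue, 31, 2, Ned, NYC, 40), (Gamma, blue, 31, 25, Rae, ATL, 35), (Gamma, blue, 31, 25, Rae, NYC, 40)}
(Order JOIN Part) ⋈ Catalog (natural join on pid): {(Alpha, white, 20, 33, Tai, DEN, 40, 4), (Alpha, white, 20, 33, Tai, SEA, 10, 4), (Echo, blue, 20, 5, Hal, MIA, 1, 19), (Echo, blue, 20, 5, Hal, NYC, 1, 19), (Echo, blue, 6, 18, Bo, MIA, 1, 29), (Echo, blue, 6, 18, Bo, MIA, 1, 39), (Echo, blue, 6, 18, Bo, NYC, 1, 29), (Echo, blue, 6, 18, Bo, NYC, 1, 39), (Gamma, blue, 15, 33, Hal, ATL, 35, 4), (Gamma, blue, 15, 33, Hal, NYC, 40, 4), (Gamma, blue, 30, 34, Ivy, ATL, 35, 12), (Gamma, blue, 30, 34, Ivy, ATL, 35, 2), (Gamma, blue, 30, 34, Ivy, NYC, 40, 12), (Gamma, blue, 30, 34, Ivy, NYC, 40, 2), (Gamma, blue, 31, 2, Ned, ATL, 35, 9), (Gamma, blue, 31, 2, Ned, NYC, 40, 9)}
π[color, pid, pname, sid, qty, cost]: project onto (color, pid, pname, sid, qty, cost) (3 duplicate(s) eliminated) → {(blue, 18, Echo, 1, 6, 29), (blue, 18, Echo, 1, 6, 39), (blue, 2, Gamma, 35, 31, 9), (blue, 2, Gamma, 40, 31, 9), (blue, 33, Gamma, 35, 15, 4), (blue, 33, Gamma, 40, 15, 4), (blue, 34, Gamma, 35, 30, 12), (blue, 34, Gamma, 35, 30, 2), (blue, 34, Gamma, 40, 30, 12), (blue, 34, Gamma, 40, 30, 2), (blue, 5, Echo, 1, 20, 19), (white, 33, Alpha, 10, 20, 4), (white, 33, Alpha, 40, 20, 4)}
Selection pid <= qty and color != white: {(blue, 2, Gamma, 35, 31, 9), (blue, 2, Gamma, 40, 31, 9), (blue, 5, Echo, 1, 20, 19)}
π[sid, color]: project onto (sid, color) → {(1, blue), (35, blue), (40, blue)}

{(1, blue), (35, blue), (40, blue)}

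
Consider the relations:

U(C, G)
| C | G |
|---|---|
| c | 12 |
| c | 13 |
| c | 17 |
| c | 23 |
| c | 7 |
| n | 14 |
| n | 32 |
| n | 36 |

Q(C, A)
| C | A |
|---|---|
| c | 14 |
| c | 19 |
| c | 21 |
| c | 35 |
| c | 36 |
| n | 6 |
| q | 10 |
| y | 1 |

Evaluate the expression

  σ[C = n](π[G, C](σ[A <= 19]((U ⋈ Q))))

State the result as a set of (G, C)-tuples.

{(14, n), (32, n), (36, n)}

U ⋈ Q (natural join on C): {(c, 12, 14), (c, 12, 19), (c, 12, 21), (c, 12, 35), (c, 12, 36), (c, 13, 14), (c, 13, 19), (c, 13, 21), (c, 13, 35), (c, 13, 36), (c, 17, 14), (c, 17, 19), (c, 17, 21), (c, 17, 35), (c, 17, 36), (c, 23, 14), (c, 23, 19), (c, 23, 21), (c, 23, 35), (c, 23, 36), (c, 7, 14), (c, 7, 19), (c, 7, 21), (c, 7, 35), (c, 7, 36), (n, 14, 6), (n, 32, 6), (n, 36, 6)}
σ[A <= 19]: keep tuples satisfying A <= 19 → {(c, 12, 14), (c, 12, 19), (c, 13, 14), (c, 13, 19), (c, 17, 14), (c, 17, 19), (c, 23, 14), (c, 23, 19), (c, 7, 14), (c, 7, 19), (n, 14, 6), (n, 32, 6), (n, 36, 6)}
π_{G, C} gives {(12, c), (13, c), (14, n), (17, c), (23, c), (32, n), (36, n), (7, c)} (5 duplicate(s) eliminated).
σ[C = n]: keep tuples satisfying C = n → {(14, n), (32, n), (36, n)}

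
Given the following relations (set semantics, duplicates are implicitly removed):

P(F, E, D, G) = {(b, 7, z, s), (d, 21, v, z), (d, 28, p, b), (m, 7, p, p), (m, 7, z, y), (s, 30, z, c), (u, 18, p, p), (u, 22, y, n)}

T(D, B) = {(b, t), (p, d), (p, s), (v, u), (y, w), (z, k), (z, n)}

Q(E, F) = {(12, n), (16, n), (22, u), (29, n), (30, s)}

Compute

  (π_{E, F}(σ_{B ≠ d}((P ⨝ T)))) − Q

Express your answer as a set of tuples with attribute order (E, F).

{(18, u), (21, d), (28, d), (7, b), (7, m)}

P ⋈ T (natural join on D): {(b, 7, z, s, k), (b, 7, z, s, n), (d, 21, v, z, u), (d, 28, p, b, d), (d, 28, p, b, s), (m, 7, p, p, d), (m, 7, p, p, s), (m, 7, z, y, k), (m, 7, z, y, n), (s, 30, z, c, k), (s, 30, z, c, n), (u, 18, p, p, d), (u, 18, p, p, s), (u, 22, y, n, w)}
Apply σ_{B ≠ d}; surviving tuples: {(b, 7, z, s, k), (b, 7, z, s, n), (d, 21, v, z, u), (d, 28, p, b, s), (m, 7, p, p, s), (m, 7, z, y, k), (m, 7, z, y, n), (s, 30, z, c, k), (s, 30, z, c, n), (u, 18, p, p, s), (u, 22, y, n, w)}
π[E, F]: project onto (E, F) (4 duplicate(s) eliminated) → {(18, u), (21, d), (22, u), (28, d), (30, s), (7, b), (7, m)}
Difference: {(18, u), (21, d), (22, u), (28, d), (30, s), (7, b), (7, m)} with {(12, n), (16, n), (22, u), (29, n), (30, s)} → {(18, u), (21, d), (28, d), (7, b), (7, m)}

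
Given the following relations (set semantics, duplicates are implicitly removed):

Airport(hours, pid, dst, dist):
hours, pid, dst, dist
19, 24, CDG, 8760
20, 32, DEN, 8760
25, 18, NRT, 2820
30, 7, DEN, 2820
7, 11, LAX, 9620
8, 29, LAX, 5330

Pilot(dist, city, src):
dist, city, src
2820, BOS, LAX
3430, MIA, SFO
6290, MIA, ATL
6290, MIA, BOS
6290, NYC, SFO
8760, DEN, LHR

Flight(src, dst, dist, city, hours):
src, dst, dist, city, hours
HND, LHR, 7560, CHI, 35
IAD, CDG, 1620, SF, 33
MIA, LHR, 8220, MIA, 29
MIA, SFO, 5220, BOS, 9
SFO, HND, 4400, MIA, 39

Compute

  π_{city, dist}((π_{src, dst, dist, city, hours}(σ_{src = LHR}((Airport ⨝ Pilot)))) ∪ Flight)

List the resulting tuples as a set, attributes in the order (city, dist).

{(BOS, 5220), (CHI, 7560), (DEN, 8760), (MIA, 4400), (MIA, 8220), (SF, 1620)}

Joining Airport and Pilot on dist yields {(19, 24, CDG, 8760, DEN, LHR), (20, 32, DEN, 8760, DEN, LHR), (25, 18, NRT, 2820, BOS, LAX), (30, 7, DEN, 2820, BOS, LAX)}.
Filtering on src = LHR leaves {(19, 24, CDG, 8760, DEN, LHR), (20, 32, DEN, 8760, DEN, LHR)}.
π_{src, dst, dist, city, hours} gives {(LHR, CDG, 8760, DEN, 19), (LHR, DEN, 8760, DEN, 20)}.
Set union of the two operands is {(HND, LHR, 7560, CHI, 35), (IAD, CDG, 1620, SF, 33), (LHR, CDG, 8760, DEN, 19), (LHR, DEN, 8760, DEN, 20), (MIA, LHR, 8220, MIA, 29), (MIA, SFO, 5220, BOS, 9), (SFO, HND, 4400, MIA, 39)}.
π_{city, dist} gives {(BOS, 5220), (CHI, 7560), (DEN, 8760), (MIA, 4400), (MIA, 8220), (SF, 1620)} (1 duplicate(s) eliminated).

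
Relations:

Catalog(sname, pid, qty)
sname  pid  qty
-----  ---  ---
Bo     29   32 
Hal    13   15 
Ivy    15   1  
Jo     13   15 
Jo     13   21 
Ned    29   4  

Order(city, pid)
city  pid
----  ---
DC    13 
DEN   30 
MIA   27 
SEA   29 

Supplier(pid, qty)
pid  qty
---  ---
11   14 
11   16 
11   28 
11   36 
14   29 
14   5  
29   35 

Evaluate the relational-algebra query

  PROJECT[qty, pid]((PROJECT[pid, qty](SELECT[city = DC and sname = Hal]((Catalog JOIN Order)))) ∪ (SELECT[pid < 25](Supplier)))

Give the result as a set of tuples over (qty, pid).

{(14, 11), (15, 13), (16, 11), (28, 11), (29, 14), (36, 11), (5, 14)}

Natural join on pid: {(Bo, 29, 32, SEA), (Hal, 13, 15, DC), (Jo, 13, 15, DC), (Jo, 13, 21, DC), (Ned, 29, 4, SEA)}
Filtering on city = DC and sname = Hal leaves {(Hal, 13, 15, DC)}.
Projecting to pid, qty: {(13, 15)}
Filtering on pid < 25 leaves {(11, 14), (11, 16), (11, 28), (11, 36), (14, 29), (14, 5)}.
Taking the union: {(11, 14), (11, 16), (11, 28), (11, 36), (13, 15), (14, 29), (14, 5)}
Projecting to qty, pid: {(14, 11), (15, 13), (16, 11), (28, 11), (29, 14), (36, 11), (5, 14)}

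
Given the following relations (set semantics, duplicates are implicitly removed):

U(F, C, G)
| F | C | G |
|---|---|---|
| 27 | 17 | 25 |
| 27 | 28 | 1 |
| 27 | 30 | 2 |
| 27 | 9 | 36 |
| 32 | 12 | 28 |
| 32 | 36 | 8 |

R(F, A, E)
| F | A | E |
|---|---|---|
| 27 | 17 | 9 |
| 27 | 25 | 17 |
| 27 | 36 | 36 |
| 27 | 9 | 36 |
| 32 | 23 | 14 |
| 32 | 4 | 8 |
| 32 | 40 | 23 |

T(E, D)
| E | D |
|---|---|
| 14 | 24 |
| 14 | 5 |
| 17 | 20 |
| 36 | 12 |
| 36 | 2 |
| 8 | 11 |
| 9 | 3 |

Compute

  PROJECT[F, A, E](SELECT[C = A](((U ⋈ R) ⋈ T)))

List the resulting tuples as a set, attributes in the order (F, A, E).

{(27, 17, 9), (27, 9, 36)}

Natural join on F: {(27, 17, 25, 17, 9), (27, 17, 25, 25, 17), (27, 17, 25, 36, 36), (27, 17, 25, 9, 36), (27, 28, 1, 17, 9), (27, 28, 1, 25, 17), (27, 28, 1, 36, 36), (27, 28, 1, 9, 36), (27, 30, 2, 17, 9), (27, 30, 2, 25, 17), (27, 30, 2, 36, 36), (27, 30, 2, 9, 36), (27, 9, 36, 17, 9), (27, 9, 36, 25, 17), (27, 9, 36, 36, 36), (27, 9, 36, 9, 36), (32, 12, 28, 23, 14), (32, 12, 28, 4, 8), (32, 12, 28, 40, 23), (32, 36, 8, 23, 14), (32, 36, 8, 4, 8), (32, 36, 8, 40, 23)}
Natural join on E: {(27, 17, 25, 17, 9, 3), (27, 17, 25, 25, 17, 20), (27, 17, 25, 36, 36, 12), (27, 17, 25, 36, 36, 2), (27, 17, 25, 9, 36, 12), (27, 17, 25, 9, 36, 2), (27, 28, 1, 17, 9, 3), (27, 28, 1, 25, 17, 20), (27, 28, 1, 36, 36, 12), (27, 28, 1, 36, 36, 2), (27, 28, 1, 9, 36, 12), (27, 28, 1, 9, 36, 2), (27, 30, 2, 17, 9, 3), (27, 30, 2, 25, 17, 20), (27, 30, 2, 36, 36, 12), (27, 30, 2, 36, 36, 2), (27, 30, 2, 9, 36, 12), (27, 30, 2, 9, 36, 2), (27, 9, 36, 17, 9, 3), (27, 9, 36, 25, 17, 20), (27, 9, 36, 36, 36, 12), (27, 9, 36, 36, 36, 2), (27, 9, 36, 9, 36, 12), (27, 9, 36, 9, 36, 2), (32, 12, 28, 23, 14, 24), (32, 12, 28, 23, 14, 5), (32, 12, 28, 4, 8, 11), (32, 36, 8, 23, 14, 24), (32, 36, 8, 23, 14, 5), (32, 36, 8, 4, 8, 11)}
Selection C = A: {(27, 17, 25, 17, 9, 3), (27, 9, 36, 9, 36, 12), (27, 9, 36, 9, 36, 2)}
π_{F, A, E} gives {(27, 17, 9), (27, 9, 36)} (1 duplicate(s) eliminated).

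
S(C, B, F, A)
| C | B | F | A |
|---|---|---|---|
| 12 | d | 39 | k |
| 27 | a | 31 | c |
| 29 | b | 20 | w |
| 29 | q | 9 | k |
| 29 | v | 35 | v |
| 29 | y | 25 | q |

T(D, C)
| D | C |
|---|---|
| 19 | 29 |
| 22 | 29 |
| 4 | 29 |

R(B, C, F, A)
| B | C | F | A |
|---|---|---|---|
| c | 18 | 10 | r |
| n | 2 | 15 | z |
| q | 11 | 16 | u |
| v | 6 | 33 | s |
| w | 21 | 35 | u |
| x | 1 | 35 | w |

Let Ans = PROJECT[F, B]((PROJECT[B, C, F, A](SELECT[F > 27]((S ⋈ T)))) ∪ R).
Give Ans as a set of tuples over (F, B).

{(10, c), (15, n), (16, q), (33, v), (35, v), (35, w), (35, x)}

S ⋈ T (natural join on C): {(29, b, 20, w, 19), (29, b, 20, w, 22), (29, b, 20, w, 4), (29, q, 9, k, 19), (29, q, 9, k, 22), (29, q, 9, k, 4), (29, v, 35, v, 19), (29, v, 35, v, 22), (29, v, 35, v, 4), (29, y, 25, q, 19), (29, y, 25, q, 22), (29, y, 25, q, 4)}
σ[F > 27]: keep tuples satisfying F > 27 → {(29, v, 35, v, 19), (29, v, 35, v, 22), (29, v, 35, v, 4)}
Projecting to B, C, F, A (2 duplicate(s) eliminated): {(v, 29, 35, v)}
Set union of the two operands is {(c, 18, 10, r), (n, 2, 15, z), (q, 11, 16, u), (v, 29, 35, v), (v, 6, 33, s), (w, 21, 35, u), (x, 1, 35, w)}.
Projecting to F, B: {(10, c), (15, n), (16, q), (33, v), (35, v), (35, w), (35, x)}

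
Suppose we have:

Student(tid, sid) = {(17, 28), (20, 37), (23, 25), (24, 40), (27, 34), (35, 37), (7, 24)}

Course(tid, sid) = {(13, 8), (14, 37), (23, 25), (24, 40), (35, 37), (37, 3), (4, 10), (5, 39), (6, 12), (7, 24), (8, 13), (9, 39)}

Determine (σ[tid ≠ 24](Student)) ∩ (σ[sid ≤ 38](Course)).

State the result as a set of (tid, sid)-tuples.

Filtering on tid ≠ 24 leaves {(17, 28), (20, 37), (23, 25), (27, 34), (35, 37), (7, 24)}.
Filtering on sid ≤ 38 leaves {(13, 8), (14, 37), (23, 25), (35, 37), (37, 3), (4, 10), (6, 12), (7, 24), (8, 13)}.
Intersection: {(17, 28), (20, 37), (23, 25), (27, 34), (35, 37), (7, 24)} with {(13, 8), (14, 37), (23, 25), (35, 37), (37, 3), (4, 10), (6, 12), (7, 24), (8, 13)} → {(23, 25), (35, 37), (7, 24)}

{(23, 25), (35, 37), (7, 24)}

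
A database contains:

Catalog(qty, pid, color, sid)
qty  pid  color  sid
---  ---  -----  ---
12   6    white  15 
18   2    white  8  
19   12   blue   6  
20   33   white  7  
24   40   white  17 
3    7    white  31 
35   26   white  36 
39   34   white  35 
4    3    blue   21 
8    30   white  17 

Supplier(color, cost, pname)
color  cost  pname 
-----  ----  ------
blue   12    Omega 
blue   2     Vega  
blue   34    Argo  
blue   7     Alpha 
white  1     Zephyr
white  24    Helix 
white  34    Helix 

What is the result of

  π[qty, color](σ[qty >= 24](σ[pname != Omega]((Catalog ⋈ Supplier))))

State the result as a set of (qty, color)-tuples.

{(24, white), (35, white), (39, white)}

Joining Catalog and Supplier on color yields {(12, 6, white, 15, 1, Zephyr), (12, 6, white, 15, 24, Helix), (12, 6, white, 15, 34, Helix), (18, 2, white, 8, 1, Zephyr), (18, 2, white, 8, 24, Helix), (18, 2, white, 8, 34, Helix), (19, 12, blue, 6, 12, Omega), (19, 12, blue, 6, 2, Vega), (19, 12, blue, 6, 34, Argo), (19, 12, blue, 6, 7, Alpha), (20, 33, white, 7, 1, Zephyr), (20, 33, white, 7, 24, Helix), (20, 33, white, 7, 34, Helix), (24, 40, white, 17, 1, Zephyr), (24, 40, white, 17, 24, Helix), (24, 40, white, 17, 34, Helix), (3, 7, white, 31, 1, Zephyr), (3, 7, white, 31, 24, Helix), (3, 7, white, 31, 34, Helix), (35, 26, white, 36, 1, Zephyr), (35, 26, white, 36, 24, Helix), (35, 26, white, 36, 34, Helix), (39, 34, white, 35, 1, Zephyr), (39, 34, white, 35, 24, Helix), (39, 34, white, 35, 34, Helix), (4, 3, blue, 21, 12, Omega), (4, 3, blue, 21, 2, Vega), (4, 3, blue, 21, 34, Argo), (4, 3, blue, 21, 7, Alpha), (8, 30, white, 17, 1, Zephyr), (8, 30, white, 17, 24, Helix), (8, 30, white, 17, 34, Helix)}.
Apply σ_{pname != Omega}; surviving tuples: {(12, 6, white, 15, 1, Zephyr), (12, 6, white, 15, 24, Helix), (12, 6, white, 15, 34, Helix), (18, 2, white, 8, 1, Zephyr), (18, 2, white, 8, 24, Helix), (18, 2, white, 8, 34, Helix), (19, 12, blue, 6, 2, Vega), (19, 12, blue, 6, 34, Argo), (19, 12, blue, 6, 7, Alpha), (20, 33, white, 7, 1, Zephyr), (20, 33, white, 7, 24, Helix), (20, 33, white, 7, 34, Helix), (24, 40, white, 17, 1, Zephyr), (24, 40, white, 17, 24, Helix), (24, 40, white, 17, 34, Helix), (3, 7, white, 31, 1, Zephyr), (3, 7, white, 31, 24, Helix), (3, 7, white, 31, 34, Helix), (35, 26, white, 36, 1, Zephyr), (35, 26, white, 36, 24, Helix), (35, 26, white, 36, 34, Helix), (39, 34, white, 35, 1, Zephyr), (39, 34, white, 35, 24, Helix), (39, 34, white, 35, 34, Helix), (4, 3, blue, 21, 2, Vega), (4, 3, blue, 21, 34, Argo), (4, 3, blue, 21, 7, Alpha), (8, 30, white, 17, 1, Zephyr), (8, 30, white, 17, 24, Helix), (8, 30, white, 17, 34, Helix)}
Apply σ_{qty >= 24}; surviving tuples: {(24, 40, white, 17, 1, Zephyr), (24, 40, white, 17, 24, Helix), (24, 40, white, 17, 34, Helix), (35, 26, white, 36, 1, Zephyr), (35, 26, white, 36, 24, Helix), (35, 26, white, 36, 34, Helix), (39, 34, white, 35, 1, Zephyr), (39, 34, white, 35, 24, Helix), (39, 34, white, 35, 34, Helix)}
π[qty, color]: project onto (qty, color) (6 duplicate(s) eliminated) → {(24, white), (35, white), (39, white)}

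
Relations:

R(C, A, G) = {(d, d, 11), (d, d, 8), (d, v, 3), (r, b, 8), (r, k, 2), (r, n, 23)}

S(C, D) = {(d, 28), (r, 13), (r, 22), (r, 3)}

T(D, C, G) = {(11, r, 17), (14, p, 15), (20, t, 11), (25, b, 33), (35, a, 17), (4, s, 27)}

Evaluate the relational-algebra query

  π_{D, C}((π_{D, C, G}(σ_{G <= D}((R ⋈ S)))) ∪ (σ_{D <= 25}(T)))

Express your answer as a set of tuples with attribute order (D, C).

Natural join on C: {(d, d, 11, 28), (d, d, 8, 28), (d, v, 3, 28), (r, b, 8, 13), (r, b, 8, 22), (r, b, 8, 3), (r, k, 2, 13), (r, k, 2, 22), (r, k, 2, 3), (r, n, 23, 13), (r, n, 23, 22), (r, n, 23, 3)}
Selection G <= D: {(d, d, 11, 28), (d, d, 8, 28), (d, v, 3, 28), (r, b, 8, 13), (r, b, 8, 22), (r, k, 2, 13), (r, k, 2, 22), (r, k, 2, 3)}
Keep only column(s) D, C, G: {(13, r, 2), (13, r, 8), (22, r, 2), (22, r, 8), (28, d, 11), (28, d, 3), (28, d, 8), (3, r, 2)}
Selection D <= 25: {(11, r, 17), (14, p, 15), (20, t, 11), (25, b, 33), (4, s, 27)}
Set union of the two operands is {(11, r, 17), (13, r, 2), (13, r, 8), (14, p, 15), (20, t, 11), (22, r, 2), (22, r, 8), (25, b, 33), (28, d, 11), (28, d, 3), (28, d, 8), (3, r, 2), (4, s, 27)}.
Keep only column(s) D, C (4 duplicate(s) eliminated): {(11, r), (13, r), (14, p), (20, t), (22, r), (25, b), (28, d), (3, r), (4, s)}

{(11, r), (13, r), (14, p), (20, t), (22, r), (25, b), (28, d), (3, r), (4, s)}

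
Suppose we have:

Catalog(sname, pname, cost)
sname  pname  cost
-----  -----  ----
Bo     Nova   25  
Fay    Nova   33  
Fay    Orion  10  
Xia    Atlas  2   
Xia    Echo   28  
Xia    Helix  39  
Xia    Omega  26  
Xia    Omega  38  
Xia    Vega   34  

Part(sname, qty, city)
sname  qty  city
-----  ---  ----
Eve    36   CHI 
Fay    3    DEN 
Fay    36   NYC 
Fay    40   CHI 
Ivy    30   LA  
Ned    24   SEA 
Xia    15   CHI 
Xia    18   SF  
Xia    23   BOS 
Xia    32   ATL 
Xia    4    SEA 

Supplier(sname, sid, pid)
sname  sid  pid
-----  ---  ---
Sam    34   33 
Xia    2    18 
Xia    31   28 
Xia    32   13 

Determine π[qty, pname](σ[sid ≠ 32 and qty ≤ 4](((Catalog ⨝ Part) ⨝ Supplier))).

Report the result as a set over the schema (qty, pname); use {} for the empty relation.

{(4, Atlas), (4, Echo), (4, Helix), (4, Omega), (4, Vega)}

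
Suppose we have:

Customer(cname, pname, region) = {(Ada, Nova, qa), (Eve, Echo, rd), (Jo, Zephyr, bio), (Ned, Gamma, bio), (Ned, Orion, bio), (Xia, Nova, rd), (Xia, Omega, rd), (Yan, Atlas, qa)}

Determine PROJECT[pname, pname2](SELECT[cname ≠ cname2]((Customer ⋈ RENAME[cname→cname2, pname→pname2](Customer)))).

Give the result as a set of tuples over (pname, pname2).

{(Atlas, Nova), (Echo, Nova), (Echo, Omega), (Gamma, Zephyr), (Nova, Atlas), (Nova, Echo), (Omega, Echo), (Orion, Zephyr), (Zephyr, Gamma), (Zephyr, Orion)}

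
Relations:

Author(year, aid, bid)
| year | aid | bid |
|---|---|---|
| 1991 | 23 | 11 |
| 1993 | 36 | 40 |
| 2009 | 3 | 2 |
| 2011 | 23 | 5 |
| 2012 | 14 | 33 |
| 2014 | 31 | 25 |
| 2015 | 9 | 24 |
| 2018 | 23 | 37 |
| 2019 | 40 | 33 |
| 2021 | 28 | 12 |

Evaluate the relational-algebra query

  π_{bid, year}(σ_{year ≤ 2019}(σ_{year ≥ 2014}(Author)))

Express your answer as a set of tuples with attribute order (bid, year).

{(24, 2015), (25, 2014), (33, 2019), (37, 2018)}

Selection year ≥ 2014: {(2014, 31, 25), (2015, 9, 24), (2018, 23, 37), (2019, 40, 33), (2021, 28, 12)}
Selection year ≤ 2019: {(2014, 31, 25), (2015, 9, 24), (2018, 23, 37), (2019, 40, 33)}
π[bid, year]: project onto (bid, year) → {(24, 2015), (25, 2014), (33, 2019), (37, 2018)}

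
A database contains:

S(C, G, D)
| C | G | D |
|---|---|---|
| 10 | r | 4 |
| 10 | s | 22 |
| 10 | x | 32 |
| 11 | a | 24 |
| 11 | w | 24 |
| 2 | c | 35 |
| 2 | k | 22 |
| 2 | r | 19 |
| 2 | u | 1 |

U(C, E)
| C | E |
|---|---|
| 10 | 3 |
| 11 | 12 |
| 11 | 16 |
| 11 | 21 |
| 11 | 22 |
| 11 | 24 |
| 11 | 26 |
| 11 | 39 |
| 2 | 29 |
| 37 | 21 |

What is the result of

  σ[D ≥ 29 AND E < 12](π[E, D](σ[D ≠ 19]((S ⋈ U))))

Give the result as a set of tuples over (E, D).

S ⋈ U (natural join on C): {(10, r, 4, 3), (10, s, 22, 3), (10, x, 32, 3), (11, a, 24, 12), (11, a, 24, 16), (11, a, 24, 21), (11, a, 24, 22), (11, a, 24, 24), (11, a, 24, 26), (11, a, 24, 39), (11, w, 24, 12), (11, w, 24, 16), (11, w, 24, 21), (11, w, 24, 22), (11, w, 24, 24), (11, w, 24, 26), (11, w, 24, 39), (2, c, 35, 29), (2, k, 22, 29), (2, r, 19, 29), (2, u, 1, 29)}
Selection D ≠ 19: {(10, r, 4, 3), (10, s, 22, 3), (10, x, 32, 3), (11, a, 24, 12), (11, a, 24, 16), (11, a, 24, 21), (11, a, 24, 22), (11, a, 24, 24), (11, a, 24, 26), (11, a, 24, 39), (11, w, 24, 12), (11, w, 24, 16), (11, w, 24, 21), (11, w, 24, 22), (11, w, 24, 24), (11, w, 24, 26), (11, w, 24, 39), (2, c, 35, 29), (2, k, 22, 29), (2, u, 1, 29)}
π[E, D]: project onto (E, D) (7 duplicate(s) eliminated) → {(12, 24), (16, 24), (21, 24), (22, 24), (24, 24), (26, 24), (29, 1), (29, 22), (29, 35), (3, 22), (3, 32), (3, 4), (39, 24)}
Selection D ≥ 29 AND E < 12: {(3, 32)}

{(3, 32)}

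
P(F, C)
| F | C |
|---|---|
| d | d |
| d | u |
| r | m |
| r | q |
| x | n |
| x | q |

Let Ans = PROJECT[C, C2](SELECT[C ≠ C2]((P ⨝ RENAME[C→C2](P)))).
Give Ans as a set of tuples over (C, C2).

ρ[C→C2]: schema becomes (F, C2); tuples unchanged.
Natural join on F: {(d, d, d), (d, d, u), (d, u, d), (d, u, u), (r, m, m), (r, m, q), (r, q, m), (r, q, q), (x, n, n), (x, n, q), (x, q, n), (x, q, q)}
σ[C ≠ C2]: keep tuples satisfying C ≠ C2 → {(d, d, u), (d, u, d), (r, m, q), (r, q, m), (x, n, q), (x, q, n)}
π_{C, C2} gives {(d, u), (m, q), (n, q), (q, m), (q, n), (u, d)}.

{(d, u), (m, q), (n, q), (q, m), (q, n), (u, d)}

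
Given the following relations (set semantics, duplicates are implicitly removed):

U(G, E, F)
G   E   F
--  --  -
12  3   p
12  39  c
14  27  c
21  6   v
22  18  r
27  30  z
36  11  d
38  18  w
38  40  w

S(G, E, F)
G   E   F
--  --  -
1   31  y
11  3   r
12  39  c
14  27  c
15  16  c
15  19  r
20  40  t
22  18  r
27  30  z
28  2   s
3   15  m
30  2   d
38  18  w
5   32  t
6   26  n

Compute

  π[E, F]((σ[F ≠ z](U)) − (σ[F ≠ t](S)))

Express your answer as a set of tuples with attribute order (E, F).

Apply σ_{F ≠ z}; surviving tuples: {(12, 3, p), (12, 39, c), (14, 27, c), (21, 6, v), (22, 18, r), (36, 11, d), (38, 18, w), (38, 40, w)}
Apply σ_{F ≠ t}; surviving tuples: {(1, 31, y), (11, 3, r), (12, 39, c), (14, 27, c), (15, 16, c), (15, 19, r), (22, 18, r), (27, 30, z), (28, 2, s), (3, 15, m), (30, 2, d), (38, 18, w), (6, 26, n)}
Set difference of the two operands is {(12, 3, p), (21, 6, v), (36, 11, d), (38, 40, w)}.
Projecting to E, F: {(11, d), (3, p), (40, w), (6, v)}

{(11, d), (3, p), (40, w), (6, v)}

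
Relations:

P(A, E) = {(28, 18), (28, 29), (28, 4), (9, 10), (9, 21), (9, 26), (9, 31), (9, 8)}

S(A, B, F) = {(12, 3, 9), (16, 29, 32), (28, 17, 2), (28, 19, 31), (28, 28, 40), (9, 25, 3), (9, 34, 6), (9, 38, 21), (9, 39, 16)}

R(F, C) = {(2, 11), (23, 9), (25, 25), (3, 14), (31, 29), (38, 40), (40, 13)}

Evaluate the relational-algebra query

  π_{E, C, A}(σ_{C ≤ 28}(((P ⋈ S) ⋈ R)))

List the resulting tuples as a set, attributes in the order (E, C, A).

{(10, 14, 9), (18, 11, 28), (18, 13, 28), (21, 14, 9), (26, 14, 9), (29, 11, 28), (29, 13, 28), (31, 14, 9), (4, 11, 28), (4, 13, 28), (8, 14, 9)}

Natural join on A: {(28, 18, 17, 2), (28, 18, 19, 31), (28, 18, 28, 40), (28, 29, 17, 2), (28, 29, 19, 31), (28, 29, 28, 40), (28, 4, 17, 2), (28, 4, 19, 31), (28, 4, 28, 40), (9, 10, 25, 3), (9, 10, 34, 6), (9, 10, 38, 21), (9, 10, 39, 16), (9, 21, 25, 3), (9, 21, 34, 6), (9, 21, 38, 21), (9, 21, 39, 16), (9, 26, 25, 3), (9, 26, 34, 6), (9, 26, 38, 21), (9, 26, 39, 16), (9, 31, 25, 3), (9, 31, 34, 6), (9, 31, 38, 21), (9, 31, 39, 16), (9, 8, 25, 3), (9, 8, 34, 6), (9, 8, 38, 21), (9, 8, 39, 16)}
Natural join on F: {(28, 18, 17, 2, 11), (28, 18, 19, 31, 29), (28, 18, 28, 40, 13), (28, 29, 17, 2, 11), (28, 29, 19, 31, 29), (28, 29, 28, 40, 13), (28, 4, 17, 2, 11), (28, 4, 19, 31, 29), (28, 4, 28, 40, 13), (9, 10, 25, 3, 14), (9, 21, 25, 3, 14), (9, 26, 25, 3, 14), (9, 31, 25, 3, 14), (9, 8, 25, 3, 14)}
Filtering on C ≤ 28 leaves {(28, 18, 17, 2, 11), (28, 18, 28, 40, 13), (28, 29, 17, 2, 11), (28, 29, 28, 40, 13), (28, 4, 17, 2, 11), (28, 4, 28, 40, 13), (9, 10, 25, 3, 14), (9, 21, 25, 3, 14), (9, 26, 25, 3, 14), (9, 31, 25, 3, 14), (9, 8, 25, 3, 14)}.
Projecting to E, C, A: {(10, 14, 9), (18, 11, 28), (18, 13, 28), (21, 14, 9), (26, 14, 9), (29, 11, 28), (29, 13, 28), (31, 14, 9), (4, 11, 28), (4, 13, 28), (8, 14, 9)}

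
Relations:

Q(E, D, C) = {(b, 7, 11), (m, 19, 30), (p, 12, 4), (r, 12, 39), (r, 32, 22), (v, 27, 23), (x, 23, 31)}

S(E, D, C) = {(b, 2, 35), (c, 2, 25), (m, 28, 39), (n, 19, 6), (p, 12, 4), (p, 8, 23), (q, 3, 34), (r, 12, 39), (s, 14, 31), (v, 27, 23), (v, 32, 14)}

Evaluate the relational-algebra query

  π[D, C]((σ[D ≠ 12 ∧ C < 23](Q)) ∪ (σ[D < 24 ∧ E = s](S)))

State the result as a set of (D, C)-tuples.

{(14, 31), (32, 22), (7, 11)}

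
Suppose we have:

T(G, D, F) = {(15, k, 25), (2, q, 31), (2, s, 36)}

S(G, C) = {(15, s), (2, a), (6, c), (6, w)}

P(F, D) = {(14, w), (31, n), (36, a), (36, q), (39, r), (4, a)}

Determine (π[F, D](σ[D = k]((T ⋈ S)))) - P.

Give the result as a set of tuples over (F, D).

T ⋈ S (natural join on G): {(15, k, 25, s), (2, q, 31, a), (2, s, 36, a)}
Selection D = k: {(15, k, 25, s)}
Keep only column(s) F, D: {(25, k)}
Set difference of the two operands is {(25, k)}.

{(25, k)}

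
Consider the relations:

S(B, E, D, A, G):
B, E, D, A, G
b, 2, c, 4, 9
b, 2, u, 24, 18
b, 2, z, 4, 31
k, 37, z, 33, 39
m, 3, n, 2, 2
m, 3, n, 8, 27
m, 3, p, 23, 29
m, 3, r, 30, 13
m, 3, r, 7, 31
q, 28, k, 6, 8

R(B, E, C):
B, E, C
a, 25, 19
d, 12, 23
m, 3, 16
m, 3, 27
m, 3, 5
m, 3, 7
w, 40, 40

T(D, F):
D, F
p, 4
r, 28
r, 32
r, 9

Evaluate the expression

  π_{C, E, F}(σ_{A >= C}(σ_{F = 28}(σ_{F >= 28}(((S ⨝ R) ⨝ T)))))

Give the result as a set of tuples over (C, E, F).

{(16, 3, 28), (27, 3, 28), (5, 3, 28), (7, 3, 28)}

Joining S and R on B, E yields {(m, 3, n, 2, 2, 16), (m, 3, n, 2, 2, 27), (m, 3, n, 2, 2, 5), (m, 3, n, 2, 2, 7), (m, 3, n, 8, 27, 16), (m, 3, n, 8, 27, 27), (m, 3, n, 8, 27, 5), (m, 3, n, 8, 27, 7), (m, 3, p, 23, 29, 16), (m, 3, p, 23, 29, 27), (m, 3, p, 23, 29, 5), (m, 3, p, 23, 29, 7), (m, 3, r, 30, 13, 16), (m, 3, r, 30, 13, 27), (m, 3, r, 30, 13, 5), (m, 3, r, 30, 13, 7), (m, 3, r, 7, 31, 16), (m, 3, r, 7, 31, 27), (m, 3, r, 7, 31, 5), (m, 3, r, 7, 31, 7)}.
Joining (S ⨝ R) and T on D yields {(m, 3, p, 23, 29, 16, 4), (m, 3, p, 23, 29, 27, 4), (m, 3, p, 23, 29, 5, 4), (m, 3, p, 23, 29, 7, 4), (m, 3, r, 30, 13, 16, 28), (m, 3, r, 30, 13, 16, 32), (m, 3, r, 30, 13, 16, 9), (m, 3, r, 30, 13, 27, 28), (m, 3, r, 30, 13, 27, 32), (m, 3, r, 30, 13, 27, 9), (m, 3, r, 30, 13, 5, 28), (m, 3, r, 30, 13, 5, 32), (m, 3, r, 30, 13, 5, 9), (m, 3, r, 30, 13, 7, 28), (m, 3, r, 30, 13, 7, 32), (m, 3, r, 30, 13, 7, 9), (m, 3, r, 7, 31, 16, 28), (m, 3, r, 7, 31, 16, 32), (m, 3, r, 7, 31, 16, 9), (m, 3, r, 7, 31, 27, 28), (m, 3, r, 7, 31, 27, 32), (m, 3, r, 7, 31, 27, 9), (m, 3, r, 7, 31, 5, 28), (m, 3, r, 7, 31, 5, 32), (m, 3, r, 7, 31, 5, 9), (m, 3, r, 7, 31, 7, 28), (m, 3, r, 7, 31, 7, 32), (m, 3, r, 7, 31, 7, 9)}.
Filtering on F >= 28 leaves {(m, 3, r, 30, 13, 16, 28), (m, 3, r, 30, 13, 16, 32), (m, 3, r, 30, 13, 27, 28), (m, 3, r, 30, 13, 27, 32), (m, 3, r, 30, 13, 5, 28), (m, 3, r, 30, 13, 5, 32), (m, 3, r, 30, 13, 7, 28), (m, 3, r, 30, 13, 7, 32), (m, 3, r, 7, 31, 16, 28), (m, 3, r, 7, 31, 16, 32), (m, 3, r, 7, 31, 27, 28), (m, 3, r, 7, 31, 27, 32), (m, 3, r, 7, 31, 5, 28), (m, 3, r, 7, 31, 5, 32), (m, 3, r, 7, 31, 7, 28), (m, 3, r, 7, 31, 7, 32)}.
Filtering on F = 28 leaves {(m, 3, r, 30, 13, 16, 28), (m, 3, r, 30, 13, 27, 28), (m, 3, r, 30, 13, 5, 28), (m, 3, r, 30, 13, 7, 28), (m, 3, r, 7, 31, 16, 28), (m, 3, r, 7, 31, 27, 28), (m, 3, r, 7, 31, 5, 28), (m, 3, r, 7, 31, 7, 28)}.
Filtering on A >= C leaves {(m, 3, r, 30, 13, 16, 28), (m, 3, r, 30, 13, 27, 28), (m, 3, r, 30, 13, 5, 28), (m, 3, r, 30, 13, 7, 28), (m, 3, r, 7, 31, 5, 28), (m, 3, r, 7, 31, 7, 28)}.
π_{C, E, F} gives {(16, 3, 28), (27, 3, 28), (5, 3, 28), (7, 3, 28)} (2 duplicate(s) eliminated).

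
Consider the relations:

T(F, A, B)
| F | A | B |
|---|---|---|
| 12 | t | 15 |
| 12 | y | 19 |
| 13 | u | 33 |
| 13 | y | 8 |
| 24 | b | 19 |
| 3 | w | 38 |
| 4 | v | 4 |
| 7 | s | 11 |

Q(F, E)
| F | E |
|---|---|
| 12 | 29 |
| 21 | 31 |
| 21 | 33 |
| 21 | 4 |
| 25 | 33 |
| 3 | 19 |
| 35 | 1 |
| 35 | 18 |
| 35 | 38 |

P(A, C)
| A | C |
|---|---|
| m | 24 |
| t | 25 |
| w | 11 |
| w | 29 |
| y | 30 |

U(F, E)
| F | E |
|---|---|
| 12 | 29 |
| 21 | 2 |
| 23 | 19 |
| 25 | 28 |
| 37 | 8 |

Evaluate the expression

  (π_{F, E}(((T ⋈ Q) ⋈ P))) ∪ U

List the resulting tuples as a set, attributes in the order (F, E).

{(12, 29), (21, 2), (23, 19), (25, 28), (3, 19), (37, 8)}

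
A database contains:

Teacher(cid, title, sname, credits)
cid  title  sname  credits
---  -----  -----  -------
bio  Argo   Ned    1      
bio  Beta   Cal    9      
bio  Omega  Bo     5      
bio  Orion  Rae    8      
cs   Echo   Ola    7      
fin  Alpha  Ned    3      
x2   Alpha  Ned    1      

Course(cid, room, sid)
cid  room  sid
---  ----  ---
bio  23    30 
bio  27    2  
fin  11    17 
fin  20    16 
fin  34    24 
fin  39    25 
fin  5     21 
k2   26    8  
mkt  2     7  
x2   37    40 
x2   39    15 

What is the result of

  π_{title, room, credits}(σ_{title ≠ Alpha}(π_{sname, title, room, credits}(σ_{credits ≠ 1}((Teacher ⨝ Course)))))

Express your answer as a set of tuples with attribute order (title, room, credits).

{(Beta, 23, 9), (Beta, 27, 9), (Omega, 23, 5), (Omega, 27, 5), (Orion, 23, 8), (Orion, 27, 8)}

Natural join on cid: {(bio, Argo, Ned, 1, 23, 30), (bio, Argo, Ned, 1, 27, 2), (bio, Beta, Cal, 9, 23, 30), (bio, Beta, Cal, 9, 27, 2), (bio, Omega, Bo, 5, 23, 30), (bio, Omega, Bo, 5, 27, 2), (bio, Orion, Rae, 8, 23, 30), (bio, Orion, Rae, 8, 27, 2), (fin, Alpha, Ned, 3, 11, 17), (fin, Alpha, Ned, 3, 20, 16), (fin, Alpha, Ned, 3, 34, 24), (fin, Alpha, Ned, 3, 39, 25), (fin, Alpha, Ned, 3, 5, 21), (x2, Alpha, Ned, 1, 37, 40), (x2, Alpha, Ned, 1, 39, 15)}
Apply σ_{credits ≠ 1}; surviving tuples: {(bio, Beta, Cal, 9, 23, 30), (bio, Beta, Cal, 9, 27, 2), (bio, Omega, Bo, 5, 23, 30), (bio, Omega, Bo, 5, 27, 2), (bio, Orion, Rae, 8, 23, 30), (bio, Orion, Rae, 8, 27, 2), (fin, Alpha, Ned, 3, 11, 17), (fin, Alpha, Ned, 3, 20, 16), (fin, Alpha, Ned, 3, 34, 24), (fin, Alpha, Ned, 3, 39, 25), (fin, Alpha, Ned, 3, 5, 21)}
π[sname, title, room, credits]: project onto (sname, title, room, credits) → {(Bo, Omega, 23, 5), (Bo, Omega, 27, 5), (Cal, Beta, 23, 9), (Cal, Beta, 27, 9), (Ned, Alpha, 11, 3), (Ned, Alpha, 20, 3), (Ned, Alpha, 34, 3), (Ned, Alpha, 39, 3), (Ned, Alpha, 5, 3), (Rae, Orion, 23, 8), (Rae, Orion, 27, 8)}
Apply σ_{title ≠ Alpha}; surviving tuples: {(Bo, Omega, 23, 5), (Bo, Omega, 27, 5), (Cal, Beta, 23, 9), (Cal, Beta, 27, 9), (Rae, Orion, 23, 8), (Rae, Orion, 27, 8)}
π[title, room, credits]: project onto (title, room, credits) → {(Beta, 23, 9), (Beta, 27, 9), (Omega, 23, 5), (Omega, 27, 5), (Orion, 23, 8), (Orion, 27, 8)}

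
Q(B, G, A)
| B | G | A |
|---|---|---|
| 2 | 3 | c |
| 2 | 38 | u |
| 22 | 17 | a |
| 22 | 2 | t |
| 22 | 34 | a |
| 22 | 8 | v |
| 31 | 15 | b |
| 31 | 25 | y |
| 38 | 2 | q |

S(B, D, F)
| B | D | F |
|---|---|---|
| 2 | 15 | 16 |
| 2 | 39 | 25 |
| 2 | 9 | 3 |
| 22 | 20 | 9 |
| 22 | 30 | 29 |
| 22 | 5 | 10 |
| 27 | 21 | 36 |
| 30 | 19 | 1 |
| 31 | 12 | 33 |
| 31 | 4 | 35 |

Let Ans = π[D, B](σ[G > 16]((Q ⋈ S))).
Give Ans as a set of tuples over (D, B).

{(12, 31), (15, 2), (20, 22), (30, 22), (39, 2), (4, 31), (5, 22), (9, 2)}

Joining Q and S on B yields {(2, 3, c, 15, 16), (2, 3, c, 39, 25), (2, 3, c, 9, 3), (2, 38, u, 15, 16), (2, 38, u, 39, 25), (2, 38, u, 9, 3), (22, 17, a, 20, 9), (22, 17, a, 30, 29), (22, 17, a, 5, 10), (22, 2, t, 20, 9), (22, 2, t, 30, 29), (22, 2, t, 5, 10), (22, 34, a, 20, 9), (22, 34, a, 30, 29), (22, 34, a, 5, 10), (22, 8, v, 20, 9), (22, 8, v, 30, 29), (22, 8, v, 5, 10), (31, 15, b, 12, 33), (31, 15, b, 4, 35), (31, 25, y, 12, 33), (31, 25, y, 4, 35)}.
Filtering on G > 16 leaves {(2, 38, u, 15, 16), (2, 38, u, 39, 25), (2, 38, u, 9, 3), (22, 17, a, 20, 9), (22, 17, a, 30, 29), (22, 17, a, 5, 10), (22, 34, a, 20, 9), (22, 34, a, 30, 29), (22, 34, a, 5, 10), (31, 25, y, 12, 33), (31, 25, y, 4, 35)}.
π_{D, B} gives {(12, 31), (15, 2), (20, 22), (30, 22), (39, 2), (4, 31), (5, 22), (9, 2)} (3 duplicate(s) eliminated).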